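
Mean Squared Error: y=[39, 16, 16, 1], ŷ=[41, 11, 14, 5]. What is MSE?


Squared errors: (39-41)²=4, (16-11)²=25, (16-14)²=4, (1-5)²=16
Sum = 49
MSE = 49/4 = 49/4

49/4


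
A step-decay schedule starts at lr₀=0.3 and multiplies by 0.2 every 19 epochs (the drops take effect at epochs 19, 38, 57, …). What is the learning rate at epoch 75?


n_drops = ⌊75/19⌋ = 3
lr = 0.3·0.2^3 = 0.3·0.008 = 0.0024

0.0024


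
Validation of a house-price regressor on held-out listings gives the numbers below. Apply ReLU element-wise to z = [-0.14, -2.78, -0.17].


ReLU(-0.14) = max(0, -0.14) = 0.0
ReLU(-2.78) = max(0, -2.78) = 0.0
ReLU(-0.17) = max(0, -0.17) = 0.0
result = [0.0, 0.0, 0.0]

[0.0, 0.0, 0.0]


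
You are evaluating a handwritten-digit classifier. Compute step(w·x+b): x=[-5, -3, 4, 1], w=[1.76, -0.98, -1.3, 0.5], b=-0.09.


z = (-5)·(1.76) + (-3)·(-0.98) + (4)·(-1.3) + (1)·(0.5) - 0.09
  = -10.65
step(z) = 0 (z<0)

0


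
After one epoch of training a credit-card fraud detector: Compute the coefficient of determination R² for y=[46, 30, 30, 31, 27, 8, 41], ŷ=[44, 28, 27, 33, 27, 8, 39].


ȳ = 30.4286
SS_res = Σ(y-ŷ)² = 25
SS_tot = Σ(y-ȳ)² = 869.71
R² = 1 - SS_res/SS_tot = 1 - 0.0287 = 0.9713

0.9713


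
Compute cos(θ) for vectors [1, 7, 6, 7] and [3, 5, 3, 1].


A·B = 1·3 + 7·5 + 6·3 + 7·1 = 63
‖A‖ = √135 = 11.619, ‖B‖ = √44 = 6.6332
cos = 63/(√135·√44) = 63/√5940 = 0.8174

0.8174


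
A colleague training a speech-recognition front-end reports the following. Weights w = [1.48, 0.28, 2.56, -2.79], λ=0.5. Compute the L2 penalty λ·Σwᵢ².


‖w‖₂² = (1.48)² + (0.28)² + (2.56)² + (-2.79)²
     = 2.1904 + 0.0784 + 6.5536 + 7.7841
     = 16.6065
λ·‖w‖₂² = 0.5·16.6065 = 8.30325

8.30325


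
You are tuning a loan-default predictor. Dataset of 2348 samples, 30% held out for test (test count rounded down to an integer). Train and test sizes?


Test = ⌊2348·30/100⌋ = 704
Train = 2348 - 704 = 1644

Train: 1644, Test: 704


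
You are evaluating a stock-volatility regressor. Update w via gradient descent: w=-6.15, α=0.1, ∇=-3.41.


w_new = w - α·∇
= -6.15 - 0.1·-3.41
= -6.15 + 0.341
= -5.809

-5.809


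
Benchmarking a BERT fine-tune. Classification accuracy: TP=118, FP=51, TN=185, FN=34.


Accuracy = (TP+TN)/(TP+TN+FP+FN)
= (118+185)/(388)
= 303/388 = 78.09%

78.09%


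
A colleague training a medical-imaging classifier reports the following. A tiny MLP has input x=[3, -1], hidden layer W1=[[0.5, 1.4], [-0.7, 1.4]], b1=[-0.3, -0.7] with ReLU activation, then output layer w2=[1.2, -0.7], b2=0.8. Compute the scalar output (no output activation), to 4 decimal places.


z1[0] = (0.5)·(3) + (1.4)·(-1) - 0.3 = -0.2
z1[1] = (-0.7)·(3) + (1.4)·(-1) - 0.7 = -4.2
h = ReLU(z1) = [0.0, 0.0]
output = (1.2)·(0.0) + (-0.7)·(0.0) + 0.8 = 0.8

0.8


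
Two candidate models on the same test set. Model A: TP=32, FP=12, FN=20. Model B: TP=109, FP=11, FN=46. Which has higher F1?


Model A: P=32/44=0.7273, R=32/52=0.6154, F1=2PR/(P+R)=2TP/(2TP+FP+FN)=64/96=0.6667
Model B: P=109/120=0.9083, R=109/155=0.7032, F1=2PR/(P+R)=2TP/(2TP+FP+FN)=218/275=0.7927
0.6667 < 0.7927 → Model B

Model B


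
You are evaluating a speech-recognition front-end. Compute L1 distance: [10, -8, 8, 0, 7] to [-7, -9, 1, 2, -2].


d = |10+ 7| + |-8+ 9| + |8-1| + |0-2| + |7+ 2|
  = 17 + 1 + 7 + 2 + 9
  = 36

36


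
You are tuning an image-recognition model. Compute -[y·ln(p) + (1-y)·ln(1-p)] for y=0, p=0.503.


BCE = -[y·ln(p) + (1-y)·ln(1-p)]
= -0 - 1·ln(1-0.503)
= -ln(0.497) = 0.6992

0.6992


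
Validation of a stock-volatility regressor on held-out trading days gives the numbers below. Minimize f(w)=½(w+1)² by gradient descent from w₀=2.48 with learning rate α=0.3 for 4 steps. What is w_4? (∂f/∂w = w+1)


step 1: grad = 2.48+1 = 3.48; w = 2.48 - 0.3·(3.48) = 1.436
step 2: grad = 1.436+1 = 2.436; w = 1.436 - 0.3·(2.436) = 0.7052
step 3: grad = 0.7052+1 = 1.7052; w = 0.7052 - 0.3·(1.7052) = 0.19364
step 4: grad = 0.19364+1 = 1.19364; w = 0.19364 - 0.3·(1.19364) = -0.164452

-0.164452


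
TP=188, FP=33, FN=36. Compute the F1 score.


Precision = 188/221 = 0.8507
Recall = 188/224 = 0.8393
F1 = 2·P·R/(P+R) = 2·TP/(2·TP+FP+FN) = 376/(376+33+36) = 376/445 = 0.8449

0.8449


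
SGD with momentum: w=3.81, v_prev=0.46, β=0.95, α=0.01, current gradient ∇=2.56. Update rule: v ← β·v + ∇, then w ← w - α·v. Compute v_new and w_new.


v_new = 0.95·0.46 + 2.56 = 0.437 + 2.56 = 2.997
w_new = 3.81 - 0.01·2.997 = 3.81 - 0.02997 = 3.78003

v_new=2.997, w_new=3.78003


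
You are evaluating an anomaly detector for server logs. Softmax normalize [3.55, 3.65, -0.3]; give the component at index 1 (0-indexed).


Exponentials: e^3.55=34.8133, e^3.65=38.4747, e^-0.3=0.7408
Sum = 74.0288
Softmax = [0.4703, 0.5197, 0.01]
p[1] = 38.4747/74.0288 = 0.5197

0.5197


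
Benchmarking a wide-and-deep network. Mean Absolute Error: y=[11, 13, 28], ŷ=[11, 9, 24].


Absolute errors: |11-11|=0, |13-9|=4, |28-24|=4
Sum = 8
MAE = 8/3 = 8/3

8/3


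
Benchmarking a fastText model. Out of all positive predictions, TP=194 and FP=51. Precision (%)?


Precision = TP/(TP+FP)
= 194/(194+51)
= 194/245 = 79.18%

79.18%


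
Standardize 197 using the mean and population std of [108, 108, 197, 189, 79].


μ = 136.2, σ = 47.6378
z = (197 - 136.2)/47.6378 = 1.2763

1.2763


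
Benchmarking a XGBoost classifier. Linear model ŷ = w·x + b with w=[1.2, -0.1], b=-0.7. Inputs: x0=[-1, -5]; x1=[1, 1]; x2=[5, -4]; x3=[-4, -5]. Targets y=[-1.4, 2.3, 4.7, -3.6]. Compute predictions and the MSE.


ŷ0 = (1.2)·(-1) + (-0.1)·(-5) - 0.7 = -1.4
ŷ1 = (1.2)·(1) + (-0.1)·(1) - 0.7 = 0.4
ŷ2 = (1.2)·(5) + (-0.1)·(-4) - 0.7 = 5.7
ŷ3 = (1.2)·(-4) + (-0.1)·(-5) - 0.7 = -5.0
errors² = [0.0, 3.61, 1.0, 1.96]
MSE = 6.5700/4 = 1.6425

1.6425


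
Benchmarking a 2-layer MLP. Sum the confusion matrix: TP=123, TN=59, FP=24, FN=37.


Total = TP + TN + FP + FN
= 123 + 59 + 24 + 37
= 243
(Predicted positive: 147, predicted negative: 96)

243


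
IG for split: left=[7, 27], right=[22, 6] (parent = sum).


Parent = [29, 33], H_parent = 0.997
H_left = 0.7335 (n=34), H_right = 0.7496 (n=28)
H_children = (34/62)·0.7335 + (28/62)·0.7496 = 0.7408
IG = 0.997 - 0.7408 = 0.2562

0.2562


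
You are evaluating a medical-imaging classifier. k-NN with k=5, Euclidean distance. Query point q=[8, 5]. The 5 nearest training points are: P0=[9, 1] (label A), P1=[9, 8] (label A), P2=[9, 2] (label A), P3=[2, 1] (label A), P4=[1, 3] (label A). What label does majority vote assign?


d(q,P0) = 4.1231  (label A)
d(q,P1) = 3.1623  (label A)
d(q,P2) = 3.1623  (label A)
d(q,P3) = 7.2111  (label A)
d(q,P4) = 7.2801  (label A)
Votes: A=5, B=0
Majority → A

A


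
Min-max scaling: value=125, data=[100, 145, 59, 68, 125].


min=59, max=145
(125-59)/(145-59) = 66/86 = 0.7674

0.7674


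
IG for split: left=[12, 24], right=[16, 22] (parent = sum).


Parent = [28, 46], H_parent = 0.9569
H_left = 0.9183 (n=36), H_right = 0.9819 (n=38)
H_children = (36/74)·0.9183 + (38/74)·0.9819 = 0.951
IG = 0.9569 - 0.951 = 0.0059

0.0059


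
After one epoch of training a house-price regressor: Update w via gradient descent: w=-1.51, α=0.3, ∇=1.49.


w_new = w - α·∇
= -1.51 - 0.3·1.49
= -1.51 - 0.447
= -1.957

-1.957


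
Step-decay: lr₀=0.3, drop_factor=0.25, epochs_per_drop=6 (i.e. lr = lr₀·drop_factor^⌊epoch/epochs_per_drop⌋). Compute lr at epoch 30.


n_drops = ⌊30/6⌋ = 5
lr = 0.3·0.25^5 = 0.3·0.0009765625 = 0.00029296875

0.00029296875


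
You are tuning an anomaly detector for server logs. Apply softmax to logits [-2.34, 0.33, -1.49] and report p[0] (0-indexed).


Exponentials: e^-2.34=0.0963, e^0.33=1.391, e^-1.49=0.2254
Sum = 1.7127
Softmax = [0.0562, 0.8122, 0.1316]
p[0] = 0.0963/1.7127 = 0.0562

0.0562


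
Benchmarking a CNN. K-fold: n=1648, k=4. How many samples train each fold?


Fold size = 1648/4 = 412
Training per fold = 1648 - 412 = 1236

1236


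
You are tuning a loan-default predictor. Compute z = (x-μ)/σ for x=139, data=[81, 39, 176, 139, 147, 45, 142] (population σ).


μ = 109.8571, σ = 50.2804
z = (139 - 109.8571)/50.2804 = 0.5796

0.5796


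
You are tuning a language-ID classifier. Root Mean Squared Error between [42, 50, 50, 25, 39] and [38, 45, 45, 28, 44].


MSE = 100/5 = 20
RMSE = √(100/5) = 4.4721

4.4721


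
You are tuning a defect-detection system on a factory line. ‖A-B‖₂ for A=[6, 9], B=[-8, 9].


d = √((6+ 8)² + (9-9)²)
  = √(196 + 0)
  = √196 = 14.0

14.0


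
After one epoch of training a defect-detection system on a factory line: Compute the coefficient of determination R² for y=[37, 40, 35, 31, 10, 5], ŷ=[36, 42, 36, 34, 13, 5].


ȳ = 26.3333
SS_res = Σ(y-ŷ)² = 24
SS_tot = Σ(y-ȳ)² = 1119.33
R² = 1 - SS_res/SS_tot = 1 - 0.0214 = 0.9786

0.9786


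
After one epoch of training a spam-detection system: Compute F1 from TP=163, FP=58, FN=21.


Precision = 163/221 = 0.7376
Recall = 163/184 = 0.8859
F1 = 2·P·R/(P+R) = 2·TP/(2·TP+FP+FN) = 326/(326+58+21) = 326/405 = 0.8049

0.8049


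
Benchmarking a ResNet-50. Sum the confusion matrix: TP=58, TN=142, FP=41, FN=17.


Total = TP + TN + FP + FN
= 58 + 142 + 41 + 17
= 258
(Predicted positive: 99, predicted negative: 159)

258


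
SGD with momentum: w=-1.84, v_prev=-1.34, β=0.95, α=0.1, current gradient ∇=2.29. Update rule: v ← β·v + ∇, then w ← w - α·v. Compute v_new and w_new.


v_new = 0.95·-1.34 + 2.29 = -1.273 + 2.29 = 1.017
w_new = -1.84 - 0.1·1.017 = -1.84 - 0.1017 = -1.9417

v_new=1.017, w_new=-1.9417


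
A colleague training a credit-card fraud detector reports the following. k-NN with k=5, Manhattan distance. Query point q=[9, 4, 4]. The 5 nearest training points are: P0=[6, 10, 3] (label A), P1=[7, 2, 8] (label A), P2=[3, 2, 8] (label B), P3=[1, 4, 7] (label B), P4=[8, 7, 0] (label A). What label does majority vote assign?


d(q,P0) = 10  (label A)
d(q,P1) = 8  (label A)
d(q,P2) = 12  (label B)
d(q,P3) = 11  (label B)
d(q,P4) = 8  (label A)
Votes: A=3, B=2
Majority → A

A


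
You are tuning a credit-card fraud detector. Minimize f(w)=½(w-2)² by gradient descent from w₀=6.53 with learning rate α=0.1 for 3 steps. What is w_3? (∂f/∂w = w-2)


step 1: grad = 6.53-2 = 4.53; w = 6.53 - 0.1·(4.53) = 6.077
step 2: grad = 6.077-2 = 4.077; w = 6.077 - 0.1·(4.077) = 5.6693
step 3: grad = 5.6693-2 = 3.6693; w = 5.6693 - 0.1·(3.6693) = 5.30237

5.30237


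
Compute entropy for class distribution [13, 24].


Probabilities: [13/37, 24/37] ≈ [0.3514, 0.6486]
H = -((13/37)·log₂(13/37) + (24/37)·log₂(24/37))
  = 0.9353 bits

0.9353 bits


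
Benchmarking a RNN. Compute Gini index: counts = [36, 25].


Probabilities: [36/61, 25/61] ≈ [0.5902, 0.4098]
Σpᵢ² = (1296 + 625)/61² = 1921/3721
Gini = 1 - Σpᵢ² = 1 - 1921/3721 = 0.4837

0.4837


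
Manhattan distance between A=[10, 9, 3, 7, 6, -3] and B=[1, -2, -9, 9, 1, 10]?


d = |10-1| + |9+ 2| + |3+ 9| + |7-9| + |6-1| + |-3-10|
  = 9 + 11 + 12 + 2 + 5 + 13
  = 52

52


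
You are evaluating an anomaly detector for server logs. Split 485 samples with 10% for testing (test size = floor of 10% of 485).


Test = ⌊485·10/100⌋ = 48
Train = 485 - 48 = 437

Train: 437, Test: 48


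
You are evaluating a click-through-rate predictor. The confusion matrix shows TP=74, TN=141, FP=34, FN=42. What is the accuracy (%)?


Accuracy = (TP+TN)/(TP+TN+FP+FN)
= (74+141)/(291)
= 215/291 = 73.88%

73.88%


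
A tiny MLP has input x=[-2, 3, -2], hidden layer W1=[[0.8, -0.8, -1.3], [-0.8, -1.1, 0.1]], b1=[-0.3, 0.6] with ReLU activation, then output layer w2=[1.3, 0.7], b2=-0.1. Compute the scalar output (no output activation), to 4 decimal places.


z1[0] = (0.8)·(-2) + (-0.8)·(3) + (-1.3)·(-2) - 0.3 = -1.7
z1[1] = (-0.8)·(-2) + (-1.1)·(3) + (0.1)·(-2) + 0.6 = -1.3
h = ReLU(z1) = [0.0, 0.0]
output = (1.3)·(0.0) + (0.7)·(0.0) - 0.1 = -0.1

-0.1


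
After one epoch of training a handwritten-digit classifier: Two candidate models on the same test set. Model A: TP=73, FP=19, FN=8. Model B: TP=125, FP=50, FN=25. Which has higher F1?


Model A: P=73/92=0.7935, R=73/81=0.9012, F1=2PR/(P+R)=2TP/(2TP+FP+FN)=146/173=0.8439
Model B: P=125/175=0.7143, R=125/150=0.8333, F1=2PR/(P+R)=2TP/(2TP+FP+FN)=250/325=0.7692
0.8439 > 0.7692 → Model A

Model A


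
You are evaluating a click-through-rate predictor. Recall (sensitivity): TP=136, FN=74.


Recall = TP/(TP+FN)
= 136/(136+74)
= 136/210 = 64.76%

64.76%


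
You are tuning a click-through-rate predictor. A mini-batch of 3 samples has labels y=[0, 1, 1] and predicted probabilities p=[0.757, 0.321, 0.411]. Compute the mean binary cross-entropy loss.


L[0] = -ln(1-0.757) = -ln(0.243) = 1.4147
L[1] = -ln(0.321) = 1.1363
L[2] = -ln(0.411) = 0.8892
mean = (1.4147 + 1.1363 + 0.8892)/3 = 1.1467

1.1467


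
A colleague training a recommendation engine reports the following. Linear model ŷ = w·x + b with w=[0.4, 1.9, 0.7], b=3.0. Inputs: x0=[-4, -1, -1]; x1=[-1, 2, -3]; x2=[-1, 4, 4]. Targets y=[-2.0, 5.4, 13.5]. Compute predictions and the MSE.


ŷ0 = (0.4)·(-4) + (1.9)·(-1) + (0.7)·(-1) + 3.0 = -1.2
ŷ1 = (0.4)·(-1) + (1.9)·(2) + (0.7)·(-3) + 3.0 = 4.3
ŷ2 = (0.4)·(-1) + (1.9)·(4) + (0.7)·(4) + 3.0 = 13.0
errors² = [0.64, 1.21, 0.25]
MSE = 2.1000/3 = 0.7

0.7


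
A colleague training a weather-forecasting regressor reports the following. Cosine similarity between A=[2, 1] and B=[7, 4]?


A·B = 2·7 + 1·4 = 18
‖A‖ = √5 = 2.2361, ‖B‖ = √65 = 8.0623
cos = 18/(√5·√65) = 18/√325 = 0.9985

0.9985


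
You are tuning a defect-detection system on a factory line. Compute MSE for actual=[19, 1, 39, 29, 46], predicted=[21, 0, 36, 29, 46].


Squared errors: (19-21)²=4, (1-0)²=1, (39-36)²=9, (29-29)²=0, (46-46)²=0
Sum = 14
MSE = 14/5 = 14/5

14/5


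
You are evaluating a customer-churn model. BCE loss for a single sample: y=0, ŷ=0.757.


BCE = -[y·ln(p) + (1-y)·ln(1-p)]
= -0 - 1·ln(1-0.757)
= -ln(0.243) = 1.4147

1.4147


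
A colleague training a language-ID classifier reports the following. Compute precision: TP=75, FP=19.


Precision = TP/(TP+FP)
= 75/(75+19)
= 75/94 = 79.79%

79.79%


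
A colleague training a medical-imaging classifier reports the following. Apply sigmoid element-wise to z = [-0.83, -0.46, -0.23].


σ(-0.83) = 1/(1+e^0.83) = 0.3036
σ(-0.46) = 1/(1+e^0.46) = 0.387
σ(-0.23) = 1/(1+e^0.23) = 0.4428
result = [0.3036, 0.387, 0.4428]

[0.3036, 0.387, 0.4428]


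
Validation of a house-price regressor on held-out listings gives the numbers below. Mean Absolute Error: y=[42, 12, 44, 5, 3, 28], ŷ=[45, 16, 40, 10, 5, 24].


Absolute errors: |42-45|=3, |12-16|=4, |44-40|=4, |5-10|=5, |3-5|=2, |28-24|=4
Sum = 22
MAE = 22/6 = 11/3

11/3


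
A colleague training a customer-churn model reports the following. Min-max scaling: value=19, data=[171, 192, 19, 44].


min=19, max=192
(19-19)/(192-19) = 0/173 = 0.0

0.0


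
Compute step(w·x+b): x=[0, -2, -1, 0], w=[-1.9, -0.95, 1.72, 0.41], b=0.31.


z = (0)·(-1.9) + (-2)·(-0.95) + (-1)·(1.72) + (0)·(0.41) + 0.31
  = 0.49
step(z) = 1 (z≥0)

1


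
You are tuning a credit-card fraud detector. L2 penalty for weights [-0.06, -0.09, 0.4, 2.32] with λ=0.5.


‖w‖₂² = (-0.06)² + (-0.09)² + (0.4)² + (2.32)²
     = 0.0036 + 0.0081 + 0.16 + 5.3824
     = 5.5541
λ·‖w‖₂² = 0.5·5.5541 = 2.77705

2.77705


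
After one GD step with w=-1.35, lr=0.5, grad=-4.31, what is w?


w_new = w - α·∇
= -1.35 - 0.5·-4.31
= -1.35 + 2.155
= 0.805

0.805


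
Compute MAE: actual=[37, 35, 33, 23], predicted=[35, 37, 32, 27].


Absolute errors: |37-35|=2, |35-37|=2, |33-32|=1, |23-27|=4
Sum = 9
MAE = 9/4 = 9/4

9/4


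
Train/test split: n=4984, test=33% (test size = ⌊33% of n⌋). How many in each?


Test = ⌊4984·33/100⌋ = 1644
Train = 4984 - 1644 = 3340

Train: 3340, Test: 1644


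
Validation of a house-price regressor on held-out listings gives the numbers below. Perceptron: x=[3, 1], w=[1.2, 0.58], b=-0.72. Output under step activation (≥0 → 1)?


z = (3)·(1.2) + (1)·(0.58) - 0.72
  = 3.46
step(z) = 1 (z≥0)

1


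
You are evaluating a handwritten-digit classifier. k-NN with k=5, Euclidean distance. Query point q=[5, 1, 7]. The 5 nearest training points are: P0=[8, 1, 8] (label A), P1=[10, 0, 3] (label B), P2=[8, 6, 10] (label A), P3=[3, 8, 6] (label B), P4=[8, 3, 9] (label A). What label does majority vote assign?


d(q,P0) = 3.1623  (label A)
d(q,P1) = 6.4807  (label B)
d(q,P2) = 6.5574  (label A)
d(q,P3) = 7.3485  (label B)
d(q,P4) = 4.1231  (label A)
Votes: A=3, B=2
Majority → A

A


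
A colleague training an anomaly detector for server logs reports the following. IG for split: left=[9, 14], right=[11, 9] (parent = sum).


Parent = [20, 23], H_parent = 0.9965
H_left = 0.9656 (n=23), H_right = 0.9928 (n=20)
H_children = (23/43)·0.9656 + (20/43)·0.9928 = 0.9783
IG = 0.9965 - 0.9783 = 0.0182

0.0182


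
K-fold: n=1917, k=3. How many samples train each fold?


Fold size = 1917/3 = 639
Training per fold = 1917 - 639 = 1278

1278


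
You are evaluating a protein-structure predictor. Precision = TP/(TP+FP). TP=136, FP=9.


Precision = TP/(TP+FP)
= 136/(136+9)
= 136/145 = 93.79%

93.79%


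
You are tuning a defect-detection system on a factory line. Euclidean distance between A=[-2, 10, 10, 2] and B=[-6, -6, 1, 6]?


d = √((-2+ 6)² + (10+ 6)² + (10-1)² + (2-6)²)
  = √(16 + 256 + 81 + 16)
  = √369 = 19.2094

19.2094


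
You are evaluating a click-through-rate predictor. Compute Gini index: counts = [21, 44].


Probabilities: [21/65, 44/65] ≈ [0.3231, 0.6769]
Σpᵢ² = (441 + 1936)/65² = 2377/4225
Gini = 1 - Σpᵢ² = 1 - 2377/4225 = 0.4374

0.4374


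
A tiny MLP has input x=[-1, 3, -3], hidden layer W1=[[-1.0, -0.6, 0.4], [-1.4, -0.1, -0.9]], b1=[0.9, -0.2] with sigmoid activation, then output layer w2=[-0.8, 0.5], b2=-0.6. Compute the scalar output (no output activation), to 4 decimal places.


z1[0] = (-1.0)·(-1) + (-0.6)·(3) + (0.4)·(-3) + 0.9 = -1.1
z1[1] = (-1.4)·(-1) + (-0.1)·(3) + (-0.9)·(-3) - 0.2 = 3.6
h = sigmoid(z1) = [0.2497, 0.9734]
output = (-0.8)·(0.2497) + (0.5)·(0.9734) - 0.6 = -0.3131

-0.3131


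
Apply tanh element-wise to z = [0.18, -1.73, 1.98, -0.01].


tanh(0.18) = 0.1781
tanh(-1.73) = -0.9391
tanh(1.98) = 0.9626
tanh(-0.01) = -0.01
result = [0.1781, -0.9391, 0.9626, -0.01]

[0.1781, -0.9391, 0.9626, -0.01]


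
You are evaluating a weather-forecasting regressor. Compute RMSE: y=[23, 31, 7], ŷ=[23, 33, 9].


MSE = 8/3 = 2.6667
RMSE = √(8/3) = 1.633

1.633


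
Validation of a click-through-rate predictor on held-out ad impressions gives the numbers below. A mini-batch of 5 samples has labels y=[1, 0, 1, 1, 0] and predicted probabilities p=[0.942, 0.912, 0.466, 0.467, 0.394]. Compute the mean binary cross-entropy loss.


L[0] = -ln(0.942) = 0.0598
L[1] = -ln(1-0.912) = -ln(0.088) = 2.4304
L[2] = -ln(0.466) = 0.7636
L[3] = -ln(0.467) = 0.7614
L[4] = -ln(1-0.394) = -ln(0.606) = 0.5009
mean = (0.0598 + 2.4304 + 0.7636 + 0.7614 + 0.5009)/5 = 0.9032

0.9032


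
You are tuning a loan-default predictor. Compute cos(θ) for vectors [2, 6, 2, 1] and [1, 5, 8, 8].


A·B = 2·1 + 6·5 + 2·8 + 1·8 = 56
‖A‖ = √45 = 6.7082, ‖B‖ = √154 = 12.4097
cos = 56/(√45·√154) = 56/√6930 = 0.6727

0.6727


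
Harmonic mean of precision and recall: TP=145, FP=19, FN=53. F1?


Precision = 145/164 = 0.8841
Recall = 145/198 = 0.7323
F1 = 2·P·R/(P+R) = 2·TP/(2·TP+FP+FN) = 290/(290+19+53) = 290/362 = 0.8011

0.8011


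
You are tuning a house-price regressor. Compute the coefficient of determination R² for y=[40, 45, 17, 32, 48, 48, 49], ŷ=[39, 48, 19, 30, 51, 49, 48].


ȳ = 39.8571
SS_res = Σ(y-ŷ)² = 29
SS_tot = Σ(y-ȳ)² = 826.86
R² = 1 - SS_res/SS_tot = 1 - 0.0351 = 0.9649

0.9649


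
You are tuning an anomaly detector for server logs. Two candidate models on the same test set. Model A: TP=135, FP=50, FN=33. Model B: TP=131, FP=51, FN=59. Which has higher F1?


Model A: P=135/185=0.7297, R=135/168=0.8036, F1=2PR/(P+R)=2TP/(2TP+FP+FN)=270/353=0.7649
Model B: P=131/182=0.7198, R=131/190=0.6895, F1=2PR/(P+R)=2TP/(2TP+FP+FN)=262/372=0.7043
0.7649 > 0.7043 → Model A

Model A


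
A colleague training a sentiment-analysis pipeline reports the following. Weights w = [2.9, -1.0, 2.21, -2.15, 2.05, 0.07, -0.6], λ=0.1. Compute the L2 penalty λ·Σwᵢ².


‖w‖₂² = (2.9)² + (-1.0)² + (2.21)² + (-2.15)² + (2.05)² + (0.07)² + (-0.6)²
     = 8.41 + 1 + 4.8841 + 4.6225 + 4.2025 + 0.0049 + 0.36
     = 23.484
λ·‖w‖₂² = 0.1·23.484 = 2.3484

2.3484


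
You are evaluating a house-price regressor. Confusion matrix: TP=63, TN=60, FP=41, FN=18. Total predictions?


Total = TP + TN + FP + FN
= 63 + 60 + 41 + 18
= 182
(Predicted positive: 104, predicted negative: 78)

182


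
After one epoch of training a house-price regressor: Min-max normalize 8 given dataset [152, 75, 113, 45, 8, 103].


min=8, max=152
(8-8)/(152-8) = 0/144 = 0.0

0.0


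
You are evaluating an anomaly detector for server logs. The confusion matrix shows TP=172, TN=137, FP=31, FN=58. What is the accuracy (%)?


Accuracy = (TP+TN)/(TP+TN+FP+FN)
= (172+137)/(398)
= 309/398 = 77.64%

77.64%


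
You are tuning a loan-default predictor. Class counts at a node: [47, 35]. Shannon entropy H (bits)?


Probabilities: [47/82, 35/82] ≈ [0.5732, 0.4268]
H = -((47/82)·log₂(47/82) + (35/82)·log₂(35/82))
  = 0.9845 bits

0.9845 bits


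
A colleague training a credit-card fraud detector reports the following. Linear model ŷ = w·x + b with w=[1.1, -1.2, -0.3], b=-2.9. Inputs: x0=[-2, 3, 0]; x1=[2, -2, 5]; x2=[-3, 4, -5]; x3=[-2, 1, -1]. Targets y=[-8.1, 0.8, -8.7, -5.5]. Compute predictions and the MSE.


ŷ0 = (1.1)·(-2) + (-1.2)·(3) + (-0.3)·(0) - 2.9 = -8.7
ŷ1 = (1.1)·(2) + (-1.2)·(-2) + (-0.3)·(5) - 2.9 = 0.2
ŷ2 = (1.1)·(-3) + (-1.2)·(4) + (-0.3)·(-5) - 2.9 = -9.5
ŷ3 = (1.1)·(-2) + (-1.2)·(1) + (-0.3)·(-1) - 2.9 = -6.0
errors² = [0.36, 0.36, 0.64, 0.25]
MSE = 1.6100/4 = 0.4025

0.4025


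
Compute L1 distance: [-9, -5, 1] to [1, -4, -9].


d = |-9-1| + |-5+ 4| + |1+ 9|
  = 10 + 1 + 10
  = 21

21


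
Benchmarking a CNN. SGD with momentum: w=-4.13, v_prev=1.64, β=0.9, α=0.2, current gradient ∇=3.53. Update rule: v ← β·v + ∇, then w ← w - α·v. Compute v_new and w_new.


v_new = 0.9·1.64 + 3.53 = 1.476 + 3.53 = 5.006
w_new = -4.13 - 0.2·5.006 = -4.13 - 1.0012 = -5.1312

v_new=5.006, w_new=-5.1312


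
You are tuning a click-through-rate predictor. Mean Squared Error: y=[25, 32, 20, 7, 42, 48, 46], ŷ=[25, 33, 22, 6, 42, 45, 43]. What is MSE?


Squared errors: (25-25)²=0, (32-33)²=1, (20-22)²=4, (7-6)²=1, (42-42)²=0, (48-45)²=9, (46-43)²=9
Sum = 24
MSE = 24/7 = 24/7

24/7


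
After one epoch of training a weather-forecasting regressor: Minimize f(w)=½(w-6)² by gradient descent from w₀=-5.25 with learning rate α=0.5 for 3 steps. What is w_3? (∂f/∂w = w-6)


step 1: grad = -5.25-6 = -11.25; w = -5.25 - 0.5·(-11.25) = 0.375
step 2: grad = 0.375-6 = -5.625; w = 0.375 - 0.5·(-5.625) = 3.1875
step 3: grad = 3.1875-6 = -2.8125; w = 3.1875 - 0.5·(-2.8125) = 4.59375

4.59375


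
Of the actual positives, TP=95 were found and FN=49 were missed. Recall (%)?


Recall = TP/(TP+FN)
= 95/(95+49)
= 95/144 = 65.97%

65.97%


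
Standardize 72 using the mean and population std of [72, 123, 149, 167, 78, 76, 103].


μ = 109.7143, σ = 35.0743
z = (72 - 109.7143)/35.0743 = -1.0753

-1.0753


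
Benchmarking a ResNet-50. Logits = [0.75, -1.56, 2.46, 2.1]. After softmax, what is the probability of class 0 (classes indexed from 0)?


Exponentials: e^0.75=2.117, e^-1.56=0.2101, e^2.46=11.7048, e^2.1=8.1662
Sum = 22.1981
Softmax = [0.0954, 0.0095, 0.5273, 0.3679]
p[0] = 2.117/22.1981 = 0.0954

0.0954


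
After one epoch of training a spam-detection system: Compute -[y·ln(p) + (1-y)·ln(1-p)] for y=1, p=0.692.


BCE = -[y·ln(p) + (1-y)·ln(1-p)]
= -1·ln(0.692) - 0
= -ln(0.692) = 0.3682

0.3682


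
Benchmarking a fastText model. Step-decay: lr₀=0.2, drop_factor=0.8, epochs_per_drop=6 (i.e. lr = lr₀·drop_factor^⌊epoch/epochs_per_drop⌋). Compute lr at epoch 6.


n_drops = ⌊6/6⌋ = 1
lr = 0.2·0.8^1 = 0.2·0.8 = 0.16

0.16


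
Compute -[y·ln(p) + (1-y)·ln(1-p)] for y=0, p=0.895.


BCE = -[y·ln(p) + (1-y)·ln(1-p)]
= -0 - 1·ln(1-0.895)
= -ln(0.105) = 2.2538

2.2538


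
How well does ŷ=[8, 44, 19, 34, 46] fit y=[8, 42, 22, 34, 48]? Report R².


ȳ = 30.8
SS_res = Σ(y-ŷ)² = 17
SS_tot = Σ(y-ȳ)² = 1028.8
R² = 1 - SS_res/SS_tot = 1 - 0.0165 = 0.9835

0.9835


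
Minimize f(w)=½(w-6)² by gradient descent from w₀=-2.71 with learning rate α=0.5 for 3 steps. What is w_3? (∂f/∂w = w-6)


step 1: grad = -2.71-6 = -8.71; w = -2.71 - 0.5·(-8.71) = 1.645
step 2: grad = 1.645-6 = -4.355; w = 1.645 - 0.5·(-4.355) = 3.8225
step 3: grad = 3.8225-6 = -2.1775; w = 3.8225 - 0.5·(-2.1775) = 4.91125

4.91125


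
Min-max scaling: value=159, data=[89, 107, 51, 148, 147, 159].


min=51, max=159
(159-51)/(159-51) = 108/108 = 1.0

1.0


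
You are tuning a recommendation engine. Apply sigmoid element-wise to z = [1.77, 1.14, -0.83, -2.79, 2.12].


σ(1.77) = 1/(1+e^-1.77) = 0.8545
σ(1.14) = 1/(1+e^-1.14) = 0.7577
σ(-0.83) = 1/(1+e^0.83) = 0.3036
σ(-2.79) = 1/(1+e^2.79) = 0.0579
σ(2.12) = 1/(1+e^-2.12) = 0.8928
result = [0.8545, 0.7577, 0.3036, 0.0579, 0.8928]

[0.8545, 0.7577, 0.3036, 0.0579, 0.8928]


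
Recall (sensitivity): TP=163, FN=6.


Recall = TP/(TP+FN)
= 163/(163+6)
= 163/169 = 96.45%

96.45%


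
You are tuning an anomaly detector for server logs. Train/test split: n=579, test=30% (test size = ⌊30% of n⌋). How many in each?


Test = ⌊579·30/100⌋ = 173
Train = 579 - 173 = 406

Train: 406, Test: 173


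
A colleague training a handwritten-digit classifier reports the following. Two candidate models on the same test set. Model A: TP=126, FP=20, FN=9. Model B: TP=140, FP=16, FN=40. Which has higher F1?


Model A: P=126/146=0.863, R=126/135=0.9333, F1=2PR/(P+R)=2TP/(2TP+FP+FN)=252/281=0.8968
Model B: P=140/156=0.8974, R=140/180=0.7778, F1=2PR/(P+R)=2TP/(2TP+FP+FN)=280/336=0.8333
0.8968 > 0.8333 → Model A

Model A


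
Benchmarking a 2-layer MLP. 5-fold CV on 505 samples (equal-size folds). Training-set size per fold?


Fold size = 505/5 = 101
Training per fold = 505 - 101 = 404

404


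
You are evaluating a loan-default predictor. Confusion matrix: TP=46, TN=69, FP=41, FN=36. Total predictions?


Total = TP + TN + FP + FN
= 46 + 69 + 41 + 36
= 192
(Predicted positive: 87, predicted negative: 105)

192


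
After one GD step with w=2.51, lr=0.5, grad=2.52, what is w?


w_new = w - α·∇
= 2.51 - 0.5·2.52
= 2.51 - 1.26
= 1.25

1.25


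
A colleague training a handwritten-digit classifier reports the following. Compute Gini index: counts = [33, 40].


Probabilities: [33/73, 40/73] ≈ [0.4521, 0.5479]
Σpᵢ² = (1089 + 1600)/73² = 2689/5329
Gini = 1 - Σpᵢ² = 1 - 2689/5329 = 0.4954

0.4954


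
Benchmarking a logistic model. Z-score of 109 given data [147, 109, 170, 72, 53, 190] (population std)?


μ = 123.5, σ = 49.9491
z = (109 - 123.5)/49.9491 = -0.2903

-0.2903


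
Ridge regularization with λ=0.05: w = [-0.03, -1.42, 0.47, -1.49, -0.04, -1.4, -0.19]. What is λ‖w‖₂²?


‖w‖₂² = (-0.03)² + (-1.42)² + (0.47)² + (-1.49)² + (-0.04)² + (-1.4)² + (-0.19)²
     = 0.0009 + 2.0164 + 0.2209 + 2.2201 + 0.0016 + 1.96 + 0.0361
     = 6.456
λ·‖w‖₂² = 0.05·6.456 = 0.3228

0.3228


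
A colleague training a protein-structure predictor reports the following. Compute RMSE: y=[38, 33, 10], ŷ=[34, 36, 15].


MSE = 50/3 = 16.6667
RMSE = √(50/3) = 4.0825

4.0825


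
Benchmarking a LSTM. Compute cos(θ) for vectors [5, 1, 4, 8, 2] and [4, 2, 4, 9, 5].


A·B = 5·4 + 1·2 + 4·4 + 8·9 + 2·5 = 120
‖A‖ = √110 = 10.4881, ‖B‖ = √142 = 11.9164
cos = 120/(√110·√142) = 120/√15620 = 0.9602

0.9602


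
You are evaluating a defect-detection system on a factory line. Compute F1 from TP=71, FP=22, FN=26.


Precision = 71/93 = 0.7634
Recall = 71/97 = 0.732
F1 = 2·P·R/(P+R) = 2·TP/(2·TP+FP+FN) = 142/(142+22+26) = 142/190 = 0.7474

0.7474


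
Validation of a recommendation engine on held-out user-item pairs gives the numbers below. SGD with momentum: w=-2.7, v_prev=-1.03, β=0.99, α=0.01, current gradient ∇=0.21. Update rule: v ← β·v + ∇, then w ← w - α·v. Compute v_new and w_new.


v_new = 0.99·-1.03 + 0.21 = -1.0197 + 0.21 = -0.8097
w_new = -2.7 - 0.01·-0.8097 = -2.7 + 0.008097 = -2.691903

v_new=-0.8097, w_new=-2.691903


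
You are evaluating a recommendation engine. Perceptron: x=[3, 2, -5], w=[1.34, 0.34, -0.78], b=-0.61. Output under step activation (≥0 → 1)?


z = (3)·(1.34) + (2)·(0.34) + (-5)·(-0.78) - 0.61
  = 7.99
step(z) = 1 (z≥0)

1


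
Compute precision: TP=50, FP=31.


Precision = TP/(TP+FP)
= 50/(50+31)
= 50/81 = 61.73%

61.73%


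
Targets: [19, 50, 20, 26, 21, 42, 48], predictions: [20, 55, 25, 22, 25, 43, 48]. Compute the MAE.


Absolute errors: |19-20|=1, |50-55|=5, |20-25|=5, |26-22|=4, |21-25|=4, |42-43|=1, |48-48|=0
Sum = 20
MAE = 20/7 = 20/7

20/7


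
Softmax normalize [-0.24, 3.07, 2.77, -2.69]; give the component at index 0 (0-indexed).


Exponentials: e^-0.24=0.7866, e^3.07=21.5419, e^2.77=15.9586, e^-2.69=0.0679
Sum = 38.355
Softmax = [0.0205, 0.5616, 0.4161, 0.0018]
p[0] = 0.7866/38.355 = 0.0205

0.0205


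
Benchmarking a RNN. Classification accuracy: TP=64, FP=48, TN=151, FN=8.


Accuracy = (TP+TN)/(TP+TN+FP+FN)
= (64+151)/(271)
= 215/271 = 79.34%

79.34%


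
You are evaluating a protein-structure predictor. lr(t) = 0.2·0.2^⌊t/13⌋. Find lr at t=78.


n_drops = ⌊78/13⌋ = 6
lr = 0.2·0.2^6 = 0.2·0.000064 = 0.0000128

0.0000128


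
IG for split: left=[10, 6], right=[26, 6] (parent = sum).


Parent = [36, 12], H_parent = 0.8113
H_left = 0.9544 (n=16), H_right = 0.6962 (n=32)
H_children = (16/48)·0.9544 + (32/48)·0.6962 = 0.7823
IG = 0.8113 - 0.7823 = 0.029

0.029


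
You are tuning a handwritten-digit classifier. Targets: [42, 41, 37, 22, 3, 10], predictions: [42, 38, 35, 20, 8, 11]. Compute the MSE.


Squared errors: (42-42)²=0, (41-38)²=9, (37-35)²=4, (22-20)²=4, (3-8)²=25, (10-11)²=1
Sum = 43
MSE = 43/6 = 43/6

43/6


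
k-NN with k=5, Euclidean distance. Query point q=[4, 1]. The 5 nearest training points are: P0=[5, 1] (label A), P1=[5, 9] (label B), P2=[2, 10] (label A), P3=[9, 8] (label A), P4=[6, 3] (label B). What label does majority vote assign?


d(q,P0) = 1.0  (label A)
d(q,P1) = 8.0623  (label B)
d(q,P2) = 9.2195  (label A)
d(q,P3) = 8.6023  (label A)
d(q,P4) = 2.8284  (label B)
Votes: A=3, B=2
Majority → A

A


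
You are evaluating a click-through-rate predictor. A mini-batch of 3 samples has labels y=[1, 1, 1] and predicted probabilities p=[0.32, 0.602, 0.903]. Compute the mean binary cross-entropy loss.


L[0] = -ln(0.32) = 1.1394
L[1] = -ln(0.602) = 0.5075
L[2] = -ln(0.903) = 0.102
mean = (1.1394 + 0.5075 + 0.102)/3 = 0.583

0.583


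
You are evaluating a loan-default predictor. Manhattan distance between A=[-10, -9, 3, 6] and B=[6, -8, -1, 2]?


d = |-10-6| + |-9+ 8| + |3+ 1| + |6-2|
  = 16 + 1 + 4 + 4
  = 25

25


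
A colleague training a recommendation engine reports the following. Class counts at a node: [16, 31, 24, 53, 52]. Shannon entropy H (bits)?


Probabilities: [16/176, 31/176, 24/176, 53/176, 52/176] ≈ [0.0909, 0.1761, 0.1364, 0.3011, 0.2955]
H = -((16/176)·log₂(16/176) + (31/176)·log₂(31/176) + (24/176)·log₂(24/176) + (53/176)·log₂(53/176) + (52/176)·log₂(52/176))
  = 2.1889 bits

2.1889 bits


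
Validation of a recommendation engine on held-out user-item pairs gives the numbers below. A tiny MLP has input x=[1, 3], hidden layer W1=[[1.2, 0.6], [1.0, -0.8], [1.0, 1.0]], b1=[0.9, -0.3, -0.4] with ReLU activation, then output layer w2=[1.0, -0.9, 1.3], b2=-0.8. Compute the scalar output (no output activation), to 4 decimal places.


z1[0] = (1.2)·(1) + (0.6)·(3) + 0.9 = 3.9
z1[1] = (1.0)·(1) + (-0.8)·(3) - 0.3 = -1.7
z1[2] = (1.0)·(1) + (1.0)·(3) - 0.4 = 3.6
h = ReLU(z1) = [3.9, 0.0, 3.6]
output = (1.0)·(3.9) + (-0.9)·(0.0) + (1.3)·(3.6) - 0.8 = 7.78

7.78


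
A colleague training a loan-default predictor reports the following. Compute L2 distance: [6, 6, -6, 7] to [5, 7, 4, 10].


d = √((6-5)² + (6-7)² + (-6-4)² + (7-10)²)
  = √(1 + 1 + 100 + 9)
  = √111 = 10.5357

10.5357


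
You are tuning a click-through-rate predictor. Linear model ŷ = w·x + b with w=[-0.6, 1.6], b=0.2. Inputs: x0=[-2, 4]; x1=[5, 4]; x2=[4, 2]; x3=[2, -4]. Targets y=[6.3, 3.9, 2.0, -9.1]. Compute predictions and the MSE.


ŷ0 = (-0.6)·(-2) + (1.6)·(4) + 0.2 = 7.8
ŷ1 = (-0.6)·(5) + (1.6)·(4) + 0.2 = 3.6
ŷ2 = (-0.6)·(4) + (1.6)·(2) + 0.2 = 1.0
ŷ3 = (-0.6)·(2) + (1.6)·(-4) + 0.2 = -7.4
errors² = [2.25, 0.09, 1.0, 2.89]
MSE = 6.2300/4 = 1.5575

1.5575


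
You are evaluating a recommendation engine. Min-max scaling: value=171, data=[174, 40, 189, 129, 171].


min=40, max=189
(171-40)/(189-40) = 131/149 = 0.8792

0.8792


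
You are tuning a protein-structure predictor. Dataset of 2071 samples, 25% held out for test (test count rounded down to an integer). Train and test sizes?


Test = ⌊2071·25/100⌋ = 517
Train = 2071 - 517 = 1554

Train: 1554, Test: 517


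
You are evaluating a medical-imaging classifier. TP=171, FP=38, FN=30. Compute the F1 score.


Precision = 171/209 = 0.8182
Recall = 171/201 = 0.8507
F1 = 2·P·R/(P+R) = 2·TP/(2·TP+FP+FN) = 342/(342+38+30) = 342/410 = 0.8341

0.8341


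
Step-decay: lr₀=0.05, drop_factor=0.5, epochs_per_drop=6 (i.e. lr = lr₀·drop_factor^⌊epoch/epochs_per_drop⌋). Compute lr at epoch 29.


n_drops = ⌊29/6⌋ = 4
lr = 0.05·0.5^4 = 0.05·0.0625 = 0.003125

0.003125


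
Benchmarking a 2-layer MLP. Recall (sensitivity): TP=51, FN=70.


Recall = TP/(TP+FN)
= 51/(51+70)
= 51/121 = 42.15%

42.15%


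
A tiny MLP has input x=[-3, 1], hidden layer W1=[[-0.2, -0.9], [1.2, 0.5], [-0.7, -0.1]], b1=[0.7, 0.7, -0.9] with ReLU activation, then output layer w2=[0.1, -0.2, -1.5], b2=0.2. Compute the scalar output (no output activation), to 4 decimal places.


z1[0] = (-0.2)·(-3) + (-0.9)·(1) + 0.7 = 0.4
z1[1] = (1.2)·(-3) + (0.5)·(1) + 0.7 = -2.4
z1[2] = (-0.7)·(-3) + (-0.1)·(1) - 0.9 = 1.1
h = ReLU(z1) = [0.4, 0.0, 1.1]
output = (0.1)·(0.4) + (-0.2)·(0.0) + (-1.5)·(1.1) + 0.2 = -1.41

-1.41


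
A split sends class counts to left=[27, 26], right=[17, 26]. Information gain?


Parent = [44, 52], H_parent = 0.995
H_left = 0.9997 (n=53), H_right = 0.9682 (n=43)
H_children = (53/96)·0.9997 + (43/96)·0.9682 = 0.9856
IG = 0.995 - 0.9856 = 0.0094

0.0094


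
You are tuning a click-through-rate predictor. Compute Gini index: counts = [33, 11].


Probabilities: [33/44, 11/44] ≈ [0.75, 0.25]
Σpᵢ² = (1089 + 121)/44² = 1210/1936
Gini = 1 - Σpᵢ² = 1 - 1210/1936 = 0.375

0.375


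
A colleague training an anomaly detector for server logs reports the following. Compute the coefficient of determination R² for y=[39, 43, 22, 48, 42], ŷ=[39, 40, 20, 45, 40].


ȳ = 38.8
SS_res = Σ(y-ŷ)² = 26
SS_tot = Σ(y-ȳ)² = 394.8
R² = 1 - SS_res/SS_tot = 1 - 0.0659 = 0.9341

0.9341


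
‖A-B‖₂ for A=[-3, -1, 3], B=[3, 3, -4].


d = √((-3-3)² + (-1-3)² + (3+ 4)²)
  = √(36 + 16 + 49)
  = √101 = 10.0499

10.0499


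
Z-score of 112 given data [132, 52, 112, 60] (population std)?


μ = 89, σ = 33.8674
z = (112 - 89)/33.8674 = 0.6791

0.6791


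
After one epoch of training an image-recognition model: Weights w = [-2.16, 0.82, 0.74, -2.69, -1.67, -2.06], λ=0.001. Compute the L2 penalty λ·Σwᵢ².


‖w‖₂² = (-2.16)² + (0.82)² + (0.74)² + (-2.69)² + (-1.67)² + (-2.06)²
     = 4.6656 + 0.6724 + 0.5476 + 7.2361 + 2.7889 + 4.2436
     = 20.1542
λ·‖w‖₂² = 0.001·20.1542 = 0.020154

0.020154


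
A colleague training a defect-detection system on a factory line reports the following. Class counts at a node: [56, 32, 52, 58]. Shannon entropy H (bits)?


Probabilities: [56/198, 32/198, 52/198, 58/198] ≈ [0.2828, 0.1616, 0.2626, 0.2929]
H = -((56/198)·log₂(56/198) + (32/198)·log₂(32/198) + (52/198)·log₂(52/198) + (58/198)·log₂(58/198))
  = 1.9657 bits

1.9657 bits


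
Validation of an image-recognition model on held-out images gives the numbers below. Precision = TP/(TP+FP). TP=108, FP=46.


Precision = TP/(TP+FP)
= 108/(108+46)
= 108/154 = 70.13%

70.13%


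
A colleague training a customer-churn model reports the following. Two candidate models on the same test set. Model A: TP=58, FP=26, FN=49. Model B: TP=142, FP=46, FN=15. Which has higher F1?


Model A: P=58/84=0.6905, R=58/107=0.5421, F1=2PR/(P+R)=2TP/(2TP+FP+FN)=116/191=0.6073
Model B: P=142/188=0.7553, R=142/157=0.9045, F1=2PR/(P+R)=2TP/(2TP+FP+FN)=284/345=0.8232
0.6073 < 0.8232 → Model B

Model B


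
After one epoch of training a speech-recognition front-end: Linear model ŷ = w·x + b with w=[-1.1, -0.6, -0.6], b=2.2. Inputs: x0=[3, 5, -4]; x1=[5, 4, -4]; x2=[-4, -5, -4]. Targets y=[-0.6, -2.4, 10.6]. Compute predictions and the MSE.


ŷ0 = (-1.1)·(3) + (-0.6)·(5) + (-0.6)·(-4) + 2.2 = -1.7
ŷ1 = (-1.1)·(5) + (-0.6)·(4) + (-0.6)·(-4) + 2.2 = -3.3
ŷ2 = (-1.1)·(-4) + (-0.6)·(-5) + (-0.6)·(-4) + 2.2 = 12.0
errors² = [1.21, 0.81, 1.96]
MSE = 3.9800/3 = 1.3267

1.3267


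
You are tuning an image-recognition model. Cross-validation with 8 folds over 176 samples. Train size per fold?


Fold size = 176/8 = 22
Training per fold = 176 - 22 = 154

154


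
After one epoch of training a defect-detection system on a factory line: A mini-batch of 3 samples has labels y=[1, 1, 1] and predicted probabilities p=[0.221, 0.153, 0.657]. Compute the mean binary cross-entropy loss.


L[0] = -ln(0.221) = 1.5096
L[1] = -ln(0.153) = 1.8773
L[2] = -ln(0.657) = 0.4201
mean = (1.5096 + 1.8773 + 0.4201)/3 = 1.269

1.269


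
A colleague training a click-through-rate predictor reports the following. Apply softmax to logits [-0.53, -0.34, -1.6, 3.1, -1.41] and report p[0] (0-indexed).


Exponentials: e^-0.53=0.5886, e^-0.34=0.7118, e^-1.6=0.2019, e^3.1=22.198, e^-1.41=0.2441
Sum = 23.9444
Softmax = [0.0246, 0.0297, 0.0084, 0.9271, 0.0102]
p[0] = 0.5886/23.9444 = 0.0246

0.0246


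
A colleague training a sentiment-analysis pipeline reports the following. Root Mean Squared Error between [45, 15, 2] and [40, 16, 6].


MSE = 42/3 = 14
RMSE = √(42/3) = 3.7417

3.7417


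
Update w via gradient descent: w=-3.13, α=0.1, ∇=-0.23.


w_new = w - α·∇
= -3.13 - 0.1·-0.23
= -3.13 + 0.023
= -3.107

-3.107


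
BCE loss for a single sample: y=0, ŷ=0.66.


BCE = -[y·ln(p) + (1-y)·ln(1-p)]
= -0 - 1·ln(1-0.66)
= -ln(0.34) = 1.0788

1.0788


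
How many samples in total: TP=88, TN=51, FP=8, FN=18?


Total = TP + TN + FP + FN
= 88 + 51 + 8 + 18
= 165
(Predicted positive: 96, predicted negative: 69)

165


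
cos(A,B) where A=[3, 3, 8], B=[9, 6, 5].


A·B = 3·9 + 3·6 + 8·5 = 85
‖A‖ = √82 = 9.0554, ‖B‖ = √142 = 11.9164
cos = 85/(√82·√142) = 85/√11644 = 0.7877

0.7877
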